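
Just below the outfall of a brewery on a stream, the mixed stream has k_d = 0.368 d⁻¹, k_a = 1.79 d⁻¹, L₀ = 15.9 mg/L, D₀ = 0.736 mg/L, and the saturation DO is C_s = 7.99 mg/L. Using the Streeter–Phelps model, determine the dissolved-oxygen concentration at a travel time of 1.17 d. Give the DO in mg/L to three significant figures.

DO ≈ 5.73 mg/L

k_d L₀/(k_a−k_d) = 0.368×15.9/(1.79−0.368) = 5.851/1.422 = 4.115 mg/L.
e^(−k_d t) = e^(−0.368×1.170) = 0.6501; e^(−k_a t) = e^(−1.79×1.170) = 0.1232.
D = 4.115 × (0.6501 − 0.1232) + 0.736 × 0.1232 = 2.168 + 0.09064 = 2.259 mg/L.
DO = C_s − D = 7.99 − 2.259 = 5.731 mg/L.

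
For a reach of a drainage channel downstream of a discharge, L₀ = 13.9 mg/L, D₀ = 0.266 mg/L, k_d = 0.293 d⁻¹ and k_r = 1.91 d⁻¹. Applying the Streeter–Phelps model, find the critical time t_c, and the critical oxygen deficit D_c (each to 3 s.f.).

t_c ≈ 1.09 d; D_c ≈ 1.55 mg/L

t_c = [1/(k_r−k_d)] ln[(k_r/k_d)(1 − D₀(k_r−k_d)/(k_d L₀))]
= [1/(1.91−0.293)] ln[(1.91/0.293)(1 − 0.266×1.617/(0.293×13.9))]
= (1/1.617) ln[6.519 × 0.8944] = 0.6184 × ln(5.830) = 0.6184 × 1.763 = 1.090 d.
L(t_c) = L₀ e^(−k_d t_c) = 13.9 × 0.7265 = 10.10 mg/L, and at the critical point k_r D_c = k_d L, so D_c = (0.293/1.91) × 10.10 = 1.549 mg/L.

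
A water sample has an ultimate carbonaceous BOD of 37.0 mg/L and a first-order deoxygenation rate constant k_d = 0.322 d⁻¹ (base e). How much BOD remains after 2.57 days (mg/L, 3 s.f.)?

L_t = L₀ e^(−k_d t) = 37.0 × e^(−0.322×2.57) = 37.0 × 0.4371 = 16.17 mg/L.

L ≈ 16.2 mg/L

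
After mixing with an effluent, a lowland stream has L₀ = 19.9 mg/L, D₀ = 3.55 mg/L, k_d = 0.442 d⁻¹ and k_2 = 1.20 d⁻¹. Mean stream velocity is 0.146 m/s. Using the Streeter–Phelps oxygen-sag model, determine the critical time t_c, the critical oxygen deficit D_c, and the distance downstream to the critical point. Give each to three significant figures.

t_c ≈ 0.836 d; D_c ≈ 5.07 mg/L; x_c ≈ 10.5 km

With k_2/k_d = 2.715 and 1 − D₀(k_2−k_d)/(k_d L₀) = 0.6941,
t_c = ln(2.715 × 0.6941) / (1.20 − 0.442) = ln(1.884) / 0.7580 = 0.6336/0.7580 = 0.8359 d.
D_c = (k_d/k_2) L₀ e^(−k_d t_c) = (0.442/1.20) × 19.9 × e^(−0.442×0.8359) = 0.3683 × 19.9 × 0.6911 = 5.066 mg/L.
x_c = v t_c = 0.146 m/s × 0.8359 d × 86400 s/d = 10540 m ≈ 10.5 km.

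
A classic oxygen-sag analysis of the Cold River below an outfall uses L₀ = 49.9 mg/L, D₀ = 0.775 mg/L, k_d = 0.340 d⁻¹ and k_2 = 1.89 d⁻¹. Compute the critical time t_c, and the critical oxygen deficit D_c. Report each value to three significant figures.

t_c ≈ 1.06 d; D_c ≈ 6.26 mg/L

At the critical point dD/dt = 0, so k_d L₀ e^(−k_d t) = k_2 D. Substituting D(t) from the Streeter–Phelps equation and solving for t gives
t_c = ln[(k_2/k_d)(1 − D₀(k_2−k_d)/(k_d L₀))] / (k_2−k_d).
Here k_2−k_d = 1.550 d⁻¹ and 1 − D₀(k_2−k_d)/(k_d L₀) = 1 − 0.775×1.550/(0.340×49.9) = 0.9292, so
t_c = ln(5.559 × 0.9292) / 1.550 = 1.642 / 1.550 = 1.059 d.
L(t_c) = L₀ e^(−k_d t_c) = 49.9 × 0.6976 = 34.81 mg/L, and at the critical point k_2 D_c = k_d L, so D_c = (0.340/1.89) × 34.81 = 6.262 mg/L.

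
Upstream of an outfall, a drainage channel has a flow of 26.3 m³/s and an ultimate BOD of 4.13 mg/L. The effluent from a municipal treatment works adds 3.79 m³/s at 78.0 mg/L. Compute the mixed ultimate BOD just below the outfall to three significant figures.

Flow-weighted mixing: C = (Q_r C_r + Q_w C_w)/(Q_r + Q_w)
= (26.3×4.13 + 3.79×78.0)/(26.3 + 3.79) = 404.2/30.09 = 13.43 mg/L.

13.4 mg/L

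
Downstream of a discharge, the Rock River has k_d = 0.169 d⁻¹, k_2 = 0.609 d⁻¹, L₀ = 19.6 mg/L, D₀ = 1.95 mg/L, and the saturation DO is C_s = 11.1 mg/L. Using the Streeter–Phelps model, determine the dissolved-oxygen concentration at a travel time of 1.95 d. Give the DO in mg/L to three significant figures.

DO ≈ 7.39 mg/L

k_d L₀/(k_2−k_d) = 0.169×19.6/(0.609−0.169) = 3.312/0.4400 = 7.528 mg/L.
e^(−k_d t) = e^(−0.169×1.950) = 0.7192; e^(−k_2 t) = e^(−0.609×1.950) = 0.3050.
D = 7.528 × (0.7192 − 0.3050) + 1.95 × 0.3050 = 3.119 + 0.5947 = 3.713 mg/L.
DO = C_s − D = 11.1 − 3.713 = 7.387 mg/L.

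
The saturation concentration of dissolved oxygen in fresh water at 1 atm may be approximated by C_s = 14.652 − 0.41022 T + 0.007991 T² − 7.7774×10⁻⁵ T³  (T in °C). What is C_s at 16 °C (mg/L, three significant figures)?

C_s ≈ 9.82 mg/L

C_s = 14.652 − 0.41022×16 + 0.007991×16² − 7.7774×10⁻⁵×16³ = 9.816 mg/L.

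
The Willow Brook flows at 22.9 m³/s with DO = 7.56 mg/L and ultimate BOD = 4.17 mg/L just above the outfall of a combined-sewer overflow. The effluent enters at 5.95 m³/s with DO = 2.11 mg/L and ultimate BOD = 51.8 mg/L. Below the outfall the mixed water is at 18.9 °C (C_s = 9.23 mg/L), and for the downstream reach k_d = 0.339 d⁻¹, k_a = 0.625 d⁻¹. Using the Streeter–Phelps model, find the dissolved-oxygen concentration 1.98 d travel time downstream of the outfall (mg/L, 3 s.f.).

Mixed DO = (22.9×7.56 + 5.95×2.11)/(22.9+5.95) = 185.7/28.85 = 6.436 mg/L.
Mixed L₀ = (22.9×4.17 + 5.95×51.8)/(28.85) = 403.7/28.85 = 13.99 mg/L.
Initial deficit D₀ = C_s − DO₀ = 9.23 − 6.436 = 2.794 mg/L.
D(1.98) = [0.339×13.99/(0.625−0.339)](e^(−0.339×1.98) − e^(−0.625×1.98)) + 2.794 e^(−0.625×1.98)
= 16.59 × (0.5111 − 0.2901) + 2.794 × 0.2901 = 4.476 mg/L.
DO = 9.23 − 4.476 = 4.754 mg/L.

DO ≈ 4.75 mg/L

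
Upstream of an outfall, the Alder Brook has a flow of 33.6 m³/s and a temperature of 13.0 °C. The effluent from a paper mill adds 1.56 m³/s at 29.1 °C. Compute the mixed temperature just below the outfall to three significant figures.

Flow-weighted mixing: C = (Q_r C_r + Q_w C_w)/(Q_r + Q_w)
= (33.6×13.0 + 1.56×29.1)/(33.6 + 1.56) = 482.2/35.16 = 13.71 °C.

13.7 °C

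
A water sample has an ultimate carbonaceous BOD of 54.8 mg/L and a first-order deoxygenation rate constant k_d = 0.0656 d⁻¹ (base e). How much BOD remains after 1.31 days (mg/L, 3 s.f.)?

L ≈ 50.3 mg/L

L_t = L₀ e^(−k_d t) = 54.8 × e^(−0.0656×1.31) = 54.8 × 0.9177 = 50.29 mg/L.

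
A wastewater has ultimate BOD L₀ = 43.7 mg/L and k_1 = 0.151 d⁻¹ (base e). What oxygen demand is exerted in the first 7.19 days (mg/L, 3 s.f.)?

y_t = L₀(1 − e^(−k_1 t)) = 43.7 × (1 − e^(−0.151×7.19))
= 43.7 × (1 − 0.3377) = 43.7 × 0.6623 = 28.94 mg/L.

y ≈ 28.9 mg/L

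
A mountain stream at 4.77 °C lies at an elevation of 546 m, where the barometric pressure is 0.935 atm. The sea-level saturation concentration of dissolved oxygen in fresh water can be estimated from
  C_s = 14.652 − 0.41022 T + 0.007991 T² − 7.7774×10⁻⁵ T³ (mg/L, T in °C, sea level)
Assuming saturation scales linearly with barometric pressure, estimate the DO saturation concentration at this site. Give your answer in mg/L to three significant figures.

At sea level: C_s = 14.652 − 0.41022×4.77 + 0.007991×4.77² − 7.7774×10⁻⁵×4.77³ = 12.87 mg/L.
Pressure correction: C_s' = 12.87 × 0.935 = 12.03 mg/L.

C_s ≈ 12.0 mg/L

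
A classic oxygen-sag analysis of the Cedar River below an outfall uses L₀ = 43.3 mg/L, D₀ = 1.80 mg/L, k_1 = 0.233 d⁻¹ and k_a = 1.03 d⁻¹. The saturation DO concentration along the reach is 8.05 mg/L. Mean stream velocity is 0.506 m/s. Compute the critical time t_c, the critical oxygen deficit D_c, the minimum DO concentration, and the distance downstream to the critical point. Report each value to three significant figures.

t_c ≈ 1.67 d; D_c ≈ 6.63 mg/L; min DO ≈ 1.42 mg/L; x_c ≈ 73.1 km

t_c = [1/(k_a−k_1)] ln[(k_a/k_1)(1 − D₀(k_a−k_1)/(k_1 L₀))]
= [1/(1.03−0.233)] ln[(1.03/0.233)(1 − 1.80×0.7970/(0.233×43.3))]
= (1/0.7970) ln[4.421 × 0.8578] = 1.255 × ln(3.792) = 1.255 × 1.333 = 1.672 d.
D_c = (k_1/k_a) L₀ e^(−k_1 t_c) = (0.233/1.03) × 43.3 × e^(−0.233×1.672) = 0.2262 × 43.3 × 0.6773 = 6.634 mg/L.
Minimum DO = C_s − D_c = 8.05 − 6.634 = 1.416 mg/L.
x_c = v t_c = 0.506 m/s × 1.672 d × 86400 s/d = 73110 m ≈ 73.1 km.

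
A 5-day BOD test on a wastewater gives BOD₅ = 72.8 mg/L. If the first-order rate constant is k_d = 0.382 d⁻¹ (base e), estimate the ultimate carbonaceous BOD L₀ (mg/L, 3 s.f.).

BOD₅ = L₀(1 − e^(−5k_d)) ⇒ L₀ = BOD₅ / (1 − e^(−5×0.382))
= 72.8 / (1 − 0.1481) = 72.8 / 0.8519 = 85.45 mg/L.

L₀ ≈ 85.5 mg/L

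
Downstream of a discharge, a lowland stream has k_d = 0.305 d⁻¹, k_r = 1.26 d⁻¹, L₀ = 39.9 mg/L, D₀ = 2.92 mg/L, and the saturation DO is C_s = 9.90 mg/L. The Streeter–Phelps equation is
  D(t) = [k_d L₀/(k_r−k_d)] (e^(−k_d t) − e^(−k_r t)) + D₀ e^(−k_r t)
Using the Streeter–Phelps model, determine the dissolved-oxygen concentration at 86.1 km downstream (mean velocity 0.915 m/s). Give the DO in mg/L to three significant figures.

DO ≈ 3.25 mg/L

Travel time t = x/v = 86.1 km / (0.915 m/s) = 86100 m / 0.915 m/s = 94100 s = 1.089 d.
k_d L₀/(k_r−k_d) = 0.305×39.9/(1.26−0.305) = 12.17/0.9550 = 12.74 mg/L.
e^(−k_d t) = e^(−0.305×1.089) = 0.7174; e^(−k_r t) = e^(−1.26×1.089) = 0.2535.
D = 12.74 × (0.7174 − 0.2535) + 2.92 × 0.2535 = 5.911 + 0.7403 = 6.651 mg/L.
DO = C_s − D = 9.90 − 6.651 = 3.249 mg/L.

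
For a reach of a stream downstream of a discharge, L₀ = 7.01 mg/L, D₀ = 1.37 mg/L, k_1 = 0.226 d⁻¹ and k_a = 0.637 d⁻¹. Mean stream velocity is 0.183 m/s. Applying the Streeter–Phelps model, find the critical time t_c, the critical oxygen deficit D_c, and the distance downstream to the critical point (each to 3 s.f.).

t_c ≈ 1.45 d; D_c ≈ 1.79 mg/L; x_c ≈ 23.0 km

With k_a/k_1 = 2.819 and 1 − D₀(k_a−k_1)/(k_1 L₀) = 0.6446,
t_c = ln(2.819 × 0.6446) / (0.637 − 0.226) = ln(1.817) / 0.4110 = 0.5971/0.4110 = 1.453 d.
D_c = (k_1/k_a) L₀ e^(−k_1 t_c) = (0.226/0.637) × 7.01 × e^(−0.226×1.453) = 0.3548 × 7.01 × 0.7201 = 1.791 mg/L.
x_c = v t_c = 0.183 m/s × 1.453 d × 86400 s/d = 22970 m ≈ 23.0 km.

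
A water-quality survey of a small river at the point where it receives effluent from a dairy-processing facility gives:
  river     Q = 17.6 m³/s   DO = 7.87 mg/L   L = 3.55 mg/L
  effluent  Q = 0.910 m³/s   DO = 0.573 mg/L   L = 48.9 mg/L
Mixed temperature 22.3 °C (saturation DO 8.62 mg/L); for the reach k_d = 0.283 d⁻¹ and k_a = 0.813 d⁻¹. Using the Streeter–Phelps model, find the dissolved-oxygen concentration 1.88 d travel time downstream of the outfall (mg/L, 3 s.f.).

DO ≈ 7.24 mg/L

Mixed DO = (17.6×7.87 + 0.910×0.573)/(17.6+0.910) = 139.0/18.51 = 7.511 mg/L.
Mixed L₀ = (17.6×3.55 + 0.910×48.9)/(18.51) = 107.0/18.51 = 5.780 mg/L.
Initial deficit D₀ = C_s − DO₀ = 8.62 − 7.511 = 1.109 mg/L.
D(1.88) = [0.283×5.780/(0.813−0.283)](e^(−0.283×1.88) − e^(−0.813×1.88)) + 1.109 e^(−0.813×1.88)
= 3.086 × (0.5874 − 0.2169) + 1.109 × 0.2169 = 1.384 mg/L.
DO = 8.62 − 1.384 = 7.236 mg/L.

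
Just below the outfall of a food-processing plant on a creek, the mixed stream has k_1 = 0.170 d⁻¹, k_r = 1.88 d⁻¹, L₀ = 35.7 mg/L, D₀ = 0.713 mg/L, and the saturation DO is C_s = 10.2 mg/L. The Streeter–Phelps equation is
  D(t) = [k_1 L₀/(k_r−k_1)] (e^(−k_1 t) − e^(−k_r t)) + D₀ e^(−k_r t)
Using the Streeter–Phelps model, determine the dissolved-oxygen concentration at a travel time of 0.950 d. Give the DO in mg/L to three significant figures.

DO ≈ 7.66 mg/L

k_1 L₀/(k_r−k_1) = 0.170×35.7/(1.88−0.170) = 6.069/1.710 = 3.549 mg/L.
e^(−k_1 t) = e^(−0.170×0.9500) = 0.8509; e^(−k_r t) = e^(−1.88×0.9500) = 0.1676.
D = 3.549 × (0.8509 − 0.1676) + 0.713 × 0.1676 = 2.425 + 0.1195 = 2.544 mg/L.
DO = C_s − D = 10.2 − 2.544 = 7.656 mg/L.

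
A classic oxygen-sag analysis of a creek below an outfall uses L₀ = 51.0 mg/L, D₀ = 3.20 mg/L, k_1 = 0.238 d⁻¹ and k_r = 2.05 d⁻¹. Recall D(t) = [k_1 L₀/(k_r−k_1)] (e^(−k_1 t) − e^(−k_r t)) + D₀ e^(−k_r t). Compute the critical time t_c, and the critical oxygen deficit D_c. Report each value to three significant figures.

t_c = [1/(k_r−k_1)] ln[(k_r/k_1)(1 − D₀(k_r−k_1)/(k_1 L₀))]
= [1/(2.05−0.238)] ln[(2.05/0.238)(1 − 3.20×1.812/(0.238×51.0))]
= (1/1.812) ln[8.613 × 0.5223] = 0.5519 × ln(4.499) = 0.5519 × 1.504 = 0.8299 d.
L(t_c) = L₀ e^(−k_1 t_c) = 51.0 × 0.8208 = 41.86 mg/L, and at the critical point k_r D_c = k_1 L, so D_c = (0.238/2.05) × 41.86 = 4.860 mg/L.

t_c ≈ 0.830 d; D_c ≈ 4.86 mg/L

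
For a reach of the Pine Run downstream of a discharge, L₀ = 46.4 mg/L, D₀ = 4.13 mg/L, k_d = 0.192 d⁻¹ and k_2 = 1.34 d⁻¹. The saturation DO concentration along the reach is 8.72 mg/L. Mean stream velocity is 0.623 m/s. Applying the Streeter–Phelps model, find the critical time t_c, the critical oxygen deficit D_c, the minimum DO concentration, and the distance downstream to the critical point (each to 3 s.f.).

t_c ≈ 1.03 d; D_c ≈ 5.45 mg/L; min DO ≈ 3.27 mg/L; x_c ≈ 55.5 km

With k_2/k_d = 6.979 and 1 − D₀(k_2−k_d)/(k_d L₀) = 0.4678,
t_c = ln(6.979 × 0.4678) / (1.34 − 0.192) = ln(3.265) / 1.148 = 1.183/1.148 = 1.031 d.
L(t_c) = L₀ e^(−k_d t_c) = 46.4 × 0.8205 = 38.07 mg/L, and at the critical point k_2 D_c = k_d L, so D_c = (0.192/1.34) × 38.07 = 5.455 mg/L.
Minimum DO = C_s − D_c = 8.72 − 5.455 = 3.265 mg/L.
x_c = v t_c = 0.623 m/s × 1.031 d × 86400 s/d = 55480 m ≈ 55.5 km.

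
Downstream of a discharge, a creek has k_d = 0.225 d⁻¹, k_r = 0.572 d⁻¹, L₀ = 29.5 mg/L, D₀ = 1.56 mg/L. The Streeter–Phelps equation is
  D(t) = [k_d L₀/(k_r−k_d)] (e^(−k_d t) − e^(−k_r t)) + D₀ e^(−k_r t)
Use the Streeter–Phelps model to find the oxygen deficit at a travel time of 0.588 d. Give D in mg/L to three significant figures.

k_d L₀/(k_r−k_d) = 0.225×29.5/(0.572−0.225) = 6.638/0.3470 = 19.13 mg/L.
e^(−k_d t) = e^(−0.225×0.5880) = 0.8761; e^(−k_r t) = e^(−0.572×0.5880) = 0.7144.
D = 19.13 × (0.8761 − 0.7144) + 1.56 × 0.7144 = 3.093 + 1.114 = 4.207 mg/L.

D ≈ 4.21 mg/L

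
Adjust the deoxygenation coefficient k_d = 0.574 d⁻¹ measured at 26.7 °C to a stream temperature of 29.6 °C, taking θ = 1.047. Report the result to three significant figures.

k_d ≈ 0.656 d⁻¹

k_d(T₂) = k_d(T₁) · θ^(T₂−T₁) = 0.574 × 1.047^(29.6−26.7)
= 0.574 × 1.047^2.90 = 0.574 × 1.142 = 0.6558 d⁻¹.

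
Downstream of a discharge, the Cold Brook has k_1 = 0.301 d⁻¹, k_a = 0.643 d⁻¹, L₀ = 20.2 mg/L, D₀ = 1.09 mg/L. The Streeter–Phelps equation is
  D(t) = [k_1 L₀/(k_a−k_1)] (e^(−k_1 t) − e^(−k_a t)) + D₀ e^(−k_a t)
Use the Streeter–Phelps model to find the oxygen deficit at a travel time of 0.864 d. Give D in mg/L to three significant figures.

k_1 L₀/(k_a−k_1) = 0.301×20.2/(0.643−0.301) = 6.080/0.3420 = 17.78 mg/L.
e^(−k_1 t) = e^(−0.301×0.8640) = 0.7710; e^(−k_a t) = e^(−0.643×0.8640) = 0.5738.
D = 17.78 × (0.7710 − 0.5738) + 1.09 × 0.5738 = 3.507 + 0.6254 = 4.132 mg/L.

D ≈ 4.13 mg/L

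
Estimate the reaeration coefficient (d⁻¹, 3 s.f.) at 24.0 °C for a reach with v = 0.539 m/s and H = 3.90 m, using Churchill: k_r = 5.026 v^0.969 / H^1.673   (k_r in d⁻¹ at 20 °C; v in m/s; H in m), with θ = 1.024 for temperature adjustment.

k_r(20) = 5.026 × 0.539^0.969 / 3.90^1.673 = 5.026 × 0.5494 / 9.747 = 0.2833 d⁻¹.
k_r(24.0) = 0.2833 × 1.024^(24.0−20) = 0.2833 × 1.100 = 0.3115 d⁻¹.

k_r ≈ 0.312 d⁻¹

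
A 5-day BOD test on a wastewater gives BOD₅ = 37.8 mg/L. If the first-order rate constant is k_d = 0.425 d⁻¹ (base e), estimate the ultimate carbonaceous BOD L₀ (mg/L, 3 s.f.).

BOD₅ = L₀(1 − e^(−5k_d)) ⇒ L₀ = BOD₅ / (1 − e^(−5×0.425))
= 37.8 / (1 − 0.1194) = 37.8 / 0.8806 = 42.93 mg/L.

L₀ ≈ 42.9 mg/L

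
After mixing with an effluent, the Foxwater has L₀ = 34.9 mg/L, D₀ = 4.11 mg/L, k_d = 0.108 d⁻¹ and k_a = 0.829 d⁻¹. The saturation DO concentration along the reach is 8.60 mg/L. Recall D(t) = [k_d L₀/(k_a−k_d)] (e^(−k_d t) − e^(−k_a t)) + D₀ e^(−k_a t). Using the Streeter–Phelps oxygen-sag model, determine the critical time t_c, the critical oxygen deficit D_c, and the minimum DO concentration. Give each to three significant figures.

t_c ≈ 0.687 d; D_c ≈ 4.22 mg/L; min DO ≈ 4.38 mg/L

At the critical point dD/dt = 0, so k_d L₀ e^(−k_d t) = k_a D. Substituting D(t) from the Streeter–Phelps equation and solving for t gives
t_c = ln[(k_a/k_d)(1 − D₀(k_a−k_d)/(k_d L₀))] / (k_a−k_d).
Here k_a−k_d = 0.7210 d⁻¹ and 1 − D₀(k_a−k_d)/(k_d L₀) = 1 − 4.11×0.7210/(0.108×34.9) = 0.2138, so
t_c = ln(7.676 × 0.2138) / 0.7210 = 0.4954 / 0.7210 = 0.6871 d.
D_c = (k_d/k_a) L₀ e^(−k_d t_c) = (0.108/0.829) × 34.9 × e^(−0.108×0.6871) = 0.1303 × 34.9 × 0.9285 = 4.221 mg/L.
Minimum DO = C_s − D_c = 8.60 − 4.221 = 4.379 mg/L.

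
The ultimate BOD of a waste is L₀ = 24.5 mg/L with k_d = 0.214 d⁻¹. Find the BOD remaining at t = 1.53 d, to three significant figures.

L ≈ 17.7 mg/L

L_t = L₀ e^(−k_d t) = 24.5 × e^(−0.214×1.53) = 24.5 × 0.7208 = 17.66 mg/L.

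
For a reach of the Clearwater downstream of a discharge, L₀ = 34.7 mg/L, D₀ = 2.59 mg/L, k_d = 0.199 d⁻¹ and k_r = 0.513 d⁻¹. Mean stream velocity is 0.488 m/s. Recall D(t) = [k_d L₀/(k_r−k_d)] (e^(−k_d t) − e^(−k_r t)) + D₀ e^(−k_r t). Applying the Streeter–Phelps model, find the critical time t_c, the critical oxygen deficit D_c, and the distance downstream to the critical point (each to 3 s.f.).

t_c ≈ 2.62 d; D_c ≈ 8.00 mg/L; x_c ≈ 110 km

t_c = [1/(k_r−k_d)] ln[(k_r/k_d)(1 − D₀(k_r−k_d)/(k_d L₀))]
= [1/(0.513−0.199)] ln[(0.513/0.199)(1 − 2.59×0.3140/(0.199×34.7))]
= (1/0.3140) ln[2.578 × 0.8822] = 3.185 × ln(2.274) = 3.185 × 0.8217 = 2.617 d.
D_c = (k_d/k_r) L₀ e^(−k_d t_c) = (0.199/0.513) × 34.7 × e^(−0.199×2.617) = 0.3879 × 34.7 × 0.5941 = 7.997 mg/L.
x_c = v t_c = 0.488 m/s × 2.617 d × 86400 s/d = 110300 m ≈ 110 km.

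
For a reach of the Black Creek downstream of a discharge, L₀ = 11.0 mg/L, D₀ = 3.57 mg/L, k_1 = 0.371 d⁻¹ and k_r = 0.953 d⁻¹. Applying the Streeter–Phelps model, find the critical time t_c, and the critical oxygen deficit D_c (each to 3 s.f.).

At the critical point dD/dt = 0, so k_1 L₀ e^(−k_1 t) = k_r D. Substituting D(t) from the Streeter–Phelps equation and solving for t gives
t_c = ln[(k_r/k_1)(1 − D₀(k_r−k_1)/(k_1 L₀))] / (k_r−k_1).
Here k_r−k_1 = 0.5820 d⁻¹ and 1 − D₀(k_r−k_1)/(k_1 L₀) = 1 − 3.57×0.5820/(0.371×11.0) = 0.4909, so
t_c = ln(2.569 × 0.4909) / 0.5820 = 0.2318 / 0.5820 = 0.3984 d.
D_c = (k_1/k_r) L₀ e^(−k_1 t_c) = (0.371/0.953) × 11.0 × e^(−0.371×0.3984) = 0.3893 × 11.0 × 0.8626 = 3.694 mg/L.

t_c ≈ 0.398 d; D_c ≈ 3.69 mg/L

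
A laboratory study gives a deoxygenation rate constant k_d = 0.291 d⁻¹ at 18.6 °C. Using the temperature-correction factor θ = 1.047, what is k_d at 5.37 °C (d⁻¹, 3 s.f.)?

k_d ≈ 0.158 d⁻¹

k_d(T₂) = k_d(T₁) · θ^(T₂−T₁) = 0.291 × 1.047^(5.37−18.6)
= 0.291 × 1.047^-13.2 = 0.291 × 0.5446 = 0.1585 d⁻¹.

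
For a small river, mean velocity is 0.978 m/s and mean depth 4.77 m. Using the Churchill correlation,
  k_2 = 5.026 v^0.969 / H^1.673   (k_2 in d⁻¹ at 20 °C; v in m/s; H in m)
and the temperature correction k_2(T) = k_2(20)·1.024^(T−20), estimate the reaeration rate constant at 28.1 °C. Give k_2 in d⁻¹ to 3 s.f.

k_2(20) = 5.026 × 0.978^0.969 / 4.77^1.673 = 5.026 × 0.9787 / 13.65 = 0.3603 d⁻¹.
k_2(28.1) = 0.3603 × 1.024^(28.1−20) = 0.3603 × 1.212 = 0.4366 d⁻¹.

k_2 ≈ 0.437 d⁻¹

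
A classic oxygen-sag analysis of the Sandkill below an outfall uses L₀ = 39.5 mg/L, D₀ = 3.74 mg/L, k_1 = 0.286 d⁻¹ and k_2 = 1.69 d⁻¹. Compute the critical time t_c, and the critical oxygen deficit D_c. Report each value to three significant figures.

t_c ≈ 0.820 d; D_c ≈ 5.29 mg/L

With k_2/k_1 = 5.909 and 1 − D₀(k_2−k_1)/(k_1 L₀) = 0.5352,
t_c = ln(5.909 × 0.5352) / (1.69 − 0.286) = ln(3.162) / 1.404 = 1.151/1.404 = 0.8201 d.
D_c = (k_1/k_2) L₀ e^(−k_1 t_c) = (0.286/1.69) × 39.5 × e^(−0.286×0.8201) = 0.1692 × 39.5 × 0.7909 = 5.287 mg/L.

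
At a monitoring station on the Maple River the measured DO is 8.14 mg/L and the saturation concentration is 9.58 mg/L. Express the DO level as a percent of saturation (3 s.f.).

85.0 % saturation

% saturation = C/C_s × 100 = 8.14/9.58 × 100 = 85.0 %.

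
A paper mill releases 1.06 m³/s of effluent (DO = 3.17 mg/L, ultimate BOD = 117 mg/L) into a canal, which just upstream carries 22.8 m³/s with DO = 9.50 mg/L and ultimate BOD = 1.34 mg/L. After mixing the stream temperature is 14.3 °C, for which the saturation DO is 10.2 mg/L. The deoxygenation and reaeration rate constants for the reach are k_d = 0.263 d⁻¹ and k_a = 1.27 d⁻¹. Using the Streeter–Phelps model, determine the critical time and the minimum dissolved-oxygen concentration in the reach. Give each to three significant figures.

Mixed DO = (22.8×9.50 + 1.06×3.17)/(22.8+1.06) = 220.0/23.86 = 9.219 mg/L.
Mixed L₀ = (22.8×1.34 + 1.06×117)/(23.86) = 154.6/23.86 = 6.478 mg/L.
Initial deficit D₀ = C_s − DO₀ = 10.2 − 9.219 = 0.9812 mg/L.
t_c = (1/1.007) ln[(1.27/0.263)(1 − 0.9812×1.007/(0.263×6.478))] = 0.9930 × ln(2.028) = 0.7024 d.
D_c = (0.263/1.27) × 6.478 × e^(−0.263×0.7024) = 0.2071 × 6.478 × 0.8313 = 1.115 mg/L.
Minimum DO = 10.2 − 1.115 = 9.085 mg/L.

t_c ≈ 0.702 d; minimum DO ≈ 9.08 mg/L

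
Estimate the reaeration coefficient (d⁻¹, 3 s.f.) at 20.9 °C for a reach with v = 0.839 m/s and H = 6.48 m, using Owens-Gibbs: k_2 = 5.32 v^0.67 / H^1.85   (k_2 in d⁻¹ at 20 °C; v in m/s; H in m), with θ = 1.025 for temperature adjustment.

k_2 ≈ 0.152 d⁻¹

k_2(20) = 5.32 × 0.839^0.67 / 6.48^1.85 = 5.32 × 0.8890 / 31.73 = 0.1491 d⁻¹.
k_2(20.9) = 0.1491 × 1.025^(20.9−20) = 0.1491 × 1.022 = 0.1524 d⁻¹.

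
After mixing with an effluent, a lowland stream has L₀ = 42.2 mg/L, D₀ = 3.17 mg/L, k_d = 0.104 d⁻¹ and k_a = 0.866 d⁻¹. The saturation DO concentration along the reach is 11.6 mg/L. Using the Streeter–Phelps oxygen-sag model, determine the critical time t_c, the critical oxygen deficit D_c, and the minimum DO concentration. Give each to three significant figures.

t_c ≈ 1.73 d; D_c ≈ 4.23 mg/L; min DO ≈ 7.37 mg/L

At the critical point dD/dt = 0, so k_d L₀ e^(−k_d t) = k_a D. Substituting D(t) from the Streeter–Phelps equation and solving for t gives
t_c = ln[(k_a/k_d)(1 − D₀(k_a−k_d)/(k_d L₀))] / (k_a−k_d).
Here k_a−k_d = 0.7620 d⁻¹ and 1 − D₀(k_a−k_d)/(k_d L₀) = 1 − 3.17×0.7620/(0.104×42.2) = 0.4496, so
t_c = ln(8.327 × 0.4496) / 0.7620 = 1.320 / 0.7620 = 1.732 d.
L(t_c) = L₀ e^(−k_d t_c) = 42.2 × 0.8351 = 35.24 mg/L, and at the critical point k_a D_c = k_d L, so D_c = (0.104/0.866) × 35.24 = 4.232 mg/L.
Minimum DO = C_s − D_c = 11.6 − 4.232 = 7.368 mg/L.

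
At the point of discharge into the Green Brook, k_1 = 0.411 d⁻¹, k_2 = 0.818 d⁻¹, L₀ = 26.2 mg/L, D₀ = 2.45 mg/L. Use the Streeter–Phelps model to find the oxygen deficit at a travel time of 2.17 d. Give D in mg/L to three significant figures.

k_1 L₀/(k_2−k_1) = 0.411×26.2/(0.818−0.411) = 10.77/0.4070 = 26.46 mg/L.
e^(−k_1 t) = e^(−0.411×2.170) = 0.4099; e^(−k_2 t) = e^(−0.818×2.170) = 0.1695.
D = 26.46 × (0.4099 − 0.1695) + 2.45 × 0.1695 = 6.361 + 0.4152 = 6.776 mg/L.

D ≈ 6.78 mg/L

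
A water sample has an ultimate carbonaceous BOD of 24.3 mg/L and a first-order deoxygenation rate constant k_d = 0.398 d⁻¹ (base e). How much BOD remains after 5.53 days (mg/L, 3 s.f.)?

L ≈ 2.69 mg/L

L_t = L₀ e^(−k_d t) = 24.3 × e^(−0.398×5.53) = 24.3 × 0.1107 = 2.690 mg/L.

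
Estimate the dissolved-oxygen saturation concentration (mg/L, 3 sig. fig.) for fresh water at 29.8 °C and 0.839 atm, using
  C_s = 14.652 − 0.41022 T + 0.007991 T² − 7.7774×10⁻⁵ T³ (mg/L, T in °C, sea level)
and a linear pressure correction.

At sea level: C_s = 14.652 − 0.41022×29.8 + 0.007991×29.8² − 7.7774×10⁻⁵×29.8³ = 7.466 mg/L.
Pressure correction: C_s' = 7.466 × 0.839 = 6.264 mg/L.

C_s ≈ 6.26 mg/L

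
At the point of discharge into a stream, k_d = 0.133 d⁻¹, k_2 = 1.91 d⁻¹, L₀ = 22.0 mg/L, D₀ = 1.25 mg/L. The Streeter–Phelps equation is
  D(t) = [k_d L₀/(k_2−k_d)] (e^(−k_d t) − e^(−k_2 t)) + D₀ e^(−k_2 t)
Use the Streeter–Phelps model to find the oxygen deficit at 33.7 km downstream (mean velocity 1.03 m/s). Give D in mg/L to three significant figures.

Travel time t = x/v = 33.7 km / (1.03 m/s) = 33700 m / 1.03 m/s = 32720 s = 0.3787 d.
k_d L₀/(k_2−k_d) = 0.133×22.0/(1.91−0.133) = 2.926/1.777 = 1.647 mg/L.
e^(−k_d t) = e^(−0.133×0.3787) = 0.9509; e^(−k_2 t) = e^(−1.91×0.3787) = 0.4852.
D = 1.647 × (0.9509 − 0.4852) + 1.25 × 0.4852 = 0.7669 + 0.6064 = 1.373 mg/L.

D ≈ 1.37 mg/L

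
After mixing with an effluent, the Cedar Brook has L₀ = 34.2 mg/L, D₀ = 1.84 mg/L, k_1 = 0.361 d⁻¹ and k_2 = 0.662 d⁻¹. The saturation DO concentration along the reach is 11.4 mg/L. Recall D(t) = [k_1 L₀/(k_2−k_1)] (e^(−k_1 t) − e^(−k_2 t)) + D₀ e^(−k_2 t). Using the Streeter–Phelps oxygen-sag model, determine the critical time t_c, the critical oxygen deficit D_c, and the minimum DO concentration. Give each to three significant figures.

t_c ≈ 1.86 d; D_c ≈ 9.52 mg/L; min DO ≈ 1.88 mg/L

With k_2/k_1 = 1.834 and 1 − D₀(k_2−k_1)/(k_1 L₀) = 0.9551,
t_c = ln(1.834 × 0.9551) / (0.662 − 0.361) = ln(1.752) / 0.3010 = 0.5605/0.3010 = 1.862 d.
D_c = (k_1/k_2) L₀ e^(−k_1 t_c) = (0.361/0.662) × 34.2 × e^(−0.361×1.862) = 0.5453 × 34.2 × 0.5106 = 9.522 mg/L.
Minimum DO = C_s − D_c = 11.4 − 9.522 = 1.878 mg/L.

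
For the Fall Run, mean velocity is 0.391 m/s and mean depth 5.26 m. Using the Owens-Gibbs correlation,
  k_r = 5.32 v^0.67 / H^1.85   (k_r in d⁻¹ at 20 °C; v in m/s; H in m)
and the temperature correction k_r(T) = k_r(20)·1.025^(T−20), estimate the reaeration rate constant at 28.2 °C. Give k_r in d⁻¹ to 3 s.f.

k_r(20) = 5.32 × 0.391^0.67 / 5.26^1.85 = 5.32 × 0.5330 / 21.57 = 0.1315 d⁻¹.
k_r(28.2) = 0.1315 × 1.025^(28.2−20) = 0.1315 × 1.224 = 0.1610 d⁻¹.

k_r ≈ 0.161 d⁻¹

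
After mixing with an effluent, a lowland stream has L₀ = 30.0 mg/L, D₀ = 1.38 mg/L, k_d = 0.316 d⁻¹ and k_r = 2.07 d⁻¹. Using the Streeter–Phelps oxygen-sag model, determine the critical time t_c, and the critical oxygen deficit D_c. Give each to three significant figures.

t_c = [1/(k_r−k_d)] ln[(k_r/k_d)(1 − D₀(k_r−k_d)/(k_d L₀))]
= [1/(2.07−0.316)] ln[(2.07/0.316)(1 − 1.38×1.754/(0.316×30.0))]
= (1/1.754) ln[6.551 × 0.7447] = 0.5701 × ln(4.878) = 0.5701 × 1.585 = 0.9035 d.
D_c = (k_d/k_r) L₀ e^(−k_d t_c) = (0.316/2.07) × 30.0 × e^(−0.316×0.9035) = 0.1527 × 30.0 × 0.7516 = 3.442 mg/L.

t_c ≈ 0.904 d; D_c ≈ 3.44 mg/L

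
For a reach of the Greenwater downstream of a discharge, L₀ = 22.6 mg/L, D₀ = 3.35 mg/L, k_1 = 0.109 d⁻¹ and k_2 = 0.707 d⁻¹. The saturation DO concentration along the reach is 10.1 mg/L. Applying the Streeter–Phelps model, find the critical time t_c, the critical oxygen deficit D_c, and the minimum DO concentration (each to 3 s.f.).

t_c ≈ 0.321 d; D_c ≈ 3.36 mg/L; min DO ≈ 6.74 mg/L

t_c = [1/(k_2−k_1)] ln[(k_2/k_1)(1 − D₀(k_2−k_1)/(k_1 L₀))]
= [1/(0.707−0.109)] ln[(0.707/0.109)(1 − 3.35×0.5980/(0.109×22.6))]
= (1/0.5980) ln[6.486 × 0.1868] = 1.672 × ln(1.211) = 1.672 × 0.1918 = 0.3208 d.
L(t_c) = L₀ e^(−k_1 t_c) = 22.6 × 0.9656 = 21.82 mg/L, and at the critical point k_2 D_c = k_1 L, so D_c = (0.109/0.707) × 21.82 = 3.365 mg/L.
Minimum DO = C_s − D_c = 10.1 − 3.365 = 6.735 mg/L.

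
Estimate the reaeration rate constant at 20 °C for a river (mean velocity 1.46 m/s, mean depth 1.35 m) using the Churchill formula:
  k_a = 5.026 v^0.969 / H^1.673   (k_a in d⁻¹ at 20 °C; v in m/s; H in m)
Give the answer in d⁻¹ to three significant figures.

k_a ≈ 4.39 d⁻¹

k_a = 5.026 × 1.46^0.969 / 1.35^1.673 = 5.026 × 1.443 / 1.652 = 4.390 d⁻¹.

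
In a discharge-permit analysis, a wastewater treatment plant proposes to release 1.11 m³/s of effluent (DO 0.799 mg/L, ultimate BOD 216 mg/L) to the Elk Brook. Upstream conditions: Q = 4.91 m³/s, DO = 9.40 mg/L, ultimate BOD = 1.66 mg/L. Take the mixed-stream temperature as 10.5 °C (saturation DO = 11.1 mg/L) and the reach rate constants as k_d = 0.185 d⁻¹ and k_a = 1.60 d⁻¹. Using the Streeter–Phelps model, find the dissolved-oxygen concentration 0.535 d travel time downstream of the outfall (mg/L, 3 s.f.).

Mixed DO = (4.91×9.40 + 1.11×0.799)/(4.91+1.11) = 47.04/6.020 = 7.814 mg/L.
Mixed L₀ = (4.91×1.66 + 1.11×216)/(6.020) = 247.9/6.020 = 41.18 mg/L.
Initial deficit D₀ = C_s − DO₀ = 11.1 − 7.814 = 3.286 mg/L.
D(0.535) = [0.185×41.18/(1.60−0.185)](e^(−0.185×0.535) − e^(−1.60×0.535)) + 3.286 e^(−1.60×0.535)
= 5.384 × (0.9058 − 0.4249) + 3.286 × 0.4249 = 3.985 mg/L.
DO = 11.1 − 3.985 = 7.115 mg/L.

DO ≈ 7.11 mg/L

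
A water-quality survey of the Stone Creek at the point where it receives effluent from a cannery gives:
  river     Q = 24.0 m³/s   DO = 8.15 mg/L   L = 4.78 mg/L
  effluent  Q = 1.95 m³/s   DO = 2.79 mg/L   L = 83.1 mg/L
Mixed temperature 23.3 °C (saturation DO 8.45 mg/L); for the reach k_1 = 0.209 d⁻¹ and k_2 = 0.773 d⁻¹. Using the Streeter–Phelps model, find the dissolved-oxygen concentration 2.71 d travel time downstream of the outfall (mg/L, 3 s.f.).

Mixed DO = (24.0×8.15 + 1.95×2.79)/(24.0+1.95) = 201.0/25.95 = 7.747 mg/L.
Mixed L₀ = (24.0×4.78 + 1.95×83.1)/(25.95) = 276.8/25.95 = 10.67 mg/L.
Initial deficit D₀ = C_s − DO₀ = 8.45 − 7.747 = 0.7028 mg/L.
D(2.71) = [0.209×10.67/(0.773−0.209)](e^(−0.209×2.71) − e^(−0.773×2.71)) + 0.7028 e^(−0.773×2.71)
= 3.952 × (0.5676 − 0.1231) + 0.7028 × 0.1231 = 1.843 mg/L.
DO = 8.45 − 1.843 = 6.607 mg/L.

DO ≈ 6.61 mg/L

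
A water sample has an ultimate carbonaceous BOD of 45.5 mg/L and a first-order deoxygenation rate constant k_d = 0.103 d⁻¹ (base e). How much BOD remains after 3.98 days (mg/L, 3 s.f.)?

L ≈ 30.2 mg/L

L_t = L₀ e^(−k_d t) = 45.5 × e^(−0.103×3.98) = 45.5 × 0.6637 = 30.20 mg/L.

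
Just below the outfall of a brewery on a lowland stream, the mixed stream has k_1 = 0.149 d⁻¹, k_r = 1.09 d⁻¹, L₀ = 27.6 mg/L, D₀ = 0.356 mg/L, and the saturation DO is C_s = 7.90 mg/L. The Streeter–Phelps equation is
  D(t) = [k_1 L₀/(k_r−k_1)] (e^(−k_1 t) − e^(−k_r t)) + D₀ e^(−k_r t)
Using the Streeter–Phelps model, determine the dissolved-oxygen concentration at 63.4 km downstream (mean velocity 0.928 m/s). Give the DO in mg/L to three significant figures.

Travel time t = x/v = 63.4 km / (0.928 m/s) = 63400 m / 0.928 m/s = 68320 s = 0.7907 d.
k_1 L₀/(k_r−k_1) = 0.149×27.6/(1.09−0.149) = 4.112/0.9410 = 4.370 mg/L.
e^(−k_1 t) = e^(−0.149×0.7907) = 0.8889; e^(−k_r t) = e^(−1.09×0.7907) = 0.4224.
D = 4.370 × (0.8889 − 0.4224) + 0.356 × 0.4224 = 2.039 + 0.1504 = 2.189 mg/L.
DO = C_s − D = 7.90 − 2.189 = 5.711 mg/L.

DO ≈ 5.71 mg/L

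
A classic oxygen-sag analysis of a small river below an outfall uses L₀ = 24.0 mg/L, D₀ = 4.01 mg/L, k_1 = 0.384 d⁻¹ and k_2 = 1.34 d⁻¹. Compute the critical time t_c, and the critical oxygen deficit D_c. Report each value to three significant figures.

t_c = [1/(k_2−k_1)] ln[(k_2/k_1)(1 − D₀(k_2−k_1)/(k_1 L₀))]
= [1/(1.34−0.384)] ln[(1.34/0.384)(1 − 4.01×0.9560/(0.384×24.0))]
= (1/0.9560) ln[3.490 × 0.5840] = 1.046 × ln(2.038) = 1.046 × 0.7120 = 0.7448 d.
D_c = (k_1/k_2) L₀ e^(−k_1 t_c) = (0.384/1.34) × 24.0 × e^(−0.384×0.7448) = 0.2866 × 24.0 × 0.7513 = 5.167 mg/L.

t_c ≈ 0.745 d; D_c ≈ 5.17 mg/L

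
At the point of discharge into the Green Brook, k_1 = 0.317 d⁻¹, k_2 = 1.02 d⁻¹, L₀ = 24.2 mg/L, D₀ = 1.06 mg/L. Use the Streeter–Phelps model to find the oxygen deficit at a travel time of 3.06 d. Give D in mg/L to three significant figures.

D ≈ 3.70 mg/L

k_1 L₀/(k_2−k_1) = 0.317×24.2/(1.02−0.317) = 7.671/0.7030 = 10.91 mg/L.
e^(−k_1 t) = e^(−0.317×3.060) = 0.3791; e^(−k_2 t) = e^(−1.02×3.060) = 0.04410.
D = 10.91 × (0.3791 − 0.04410) + 1.06 × 0.04410 = 3.655 + 0.04675 = 3.702 mg/L.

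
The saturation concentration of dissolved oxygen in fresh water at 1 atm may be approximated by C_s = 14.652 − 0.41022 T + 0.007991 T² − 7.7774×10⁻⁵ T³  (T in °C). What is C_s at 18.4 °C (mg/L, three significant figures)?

C_s = 14.652 − 0.41022×18.4 + 0.007991×18.4² − 7.7774×10⁻⁵×18.4³ = 9.325 mg/L.

C_s ≈ 9.32 mg/L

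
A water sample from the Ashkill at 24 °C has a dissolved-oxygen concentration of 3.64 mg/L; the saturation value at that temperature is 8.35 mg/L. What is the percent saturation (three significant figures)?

% saturation = C/C_s × 100 = 3.64/8.35 × 100 = 43.6 %.

43.6 % saturation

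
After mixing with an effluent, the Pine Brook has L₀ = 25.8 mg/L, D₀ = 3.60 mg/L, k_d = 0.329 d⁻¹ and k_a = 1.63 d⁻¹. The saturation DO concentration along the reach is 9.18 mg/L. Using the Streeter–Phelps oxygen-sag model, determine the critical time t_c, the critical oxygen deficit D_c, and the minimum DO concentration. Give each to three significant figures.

With k_a/k_d = 4.954 and 1 − D₀(k_a−k_d)/(k_d L₀) = 0.4482,
t_c = ln(4.954 × 0.4482) / (1.63 − 0.329) = ln(2.221) / 1.301 = 0.7978/1.301 = 0.6132 d.
L(t_c) = L₀ e^(−k_d t_c) = 25.8 × 0.8173 = 21.09 mg/L, and at the critical point k_a D_c = k_d L, so D_c = (0.329/1.63) × 21.09 = 4.256 mg/L.
Minimum DO = C_s − D_c = 9.18 − 4.256 = 4.924 mg/L.

t_c ≈ 0.613 d; D_c ≈ 4.26 mg/L; min DO ≈ 4.92 mg/L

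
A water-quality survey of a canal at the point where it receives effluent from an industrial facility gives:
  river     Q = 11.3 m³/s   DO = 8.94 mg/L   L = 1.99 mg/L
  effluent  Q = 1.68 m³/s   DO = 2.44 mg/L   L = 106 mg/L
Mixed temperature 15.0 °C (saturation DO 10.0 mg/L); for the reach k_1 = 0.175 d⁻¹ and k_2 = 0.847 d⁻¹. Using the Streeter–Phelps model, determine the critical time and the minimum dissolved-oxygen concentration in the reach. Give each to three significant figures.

t_c ≈ 1.39 d; minimum DO ≈ 7.50 mg/L

Mixed DO = (11.3×8.94 + 1.68×2.44)/(11.3+1.68) = 105.1/12.98 = 8.099 mg/L.
Mixed L₀ = (11.3×1.99 + 1.68×106)/(12.98) = 200.6/12.98 = 15.45 mg/L.
Initial deficit D₀ = C_s − DO₀ = 10.0 − 8.099 = 1.901 mg/L.
t_c = (1/0.6720) ln[(0.847/0.175)(1 − 1.901×0.6720/(0.175×15.45))] = 1.488 × ln(2.553) = 1.395 d.
D_c = (0.175/0.847) × 15.45 × e^(−0.175×1.395) = 0.2066 × 15.45 × 0.7834 = 2.501 mg/L.
Minimum DO = 10.0 − 2.501 = 7.499 mg/L.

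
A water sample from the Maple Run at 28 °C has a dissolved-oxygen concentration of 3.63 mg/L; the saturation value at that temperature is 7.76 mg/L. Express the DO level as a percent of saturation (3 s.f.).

% saturation = C/C_s × 100 = 3.63/7.76 × 100 = 46.8 %.

46.8 % saturation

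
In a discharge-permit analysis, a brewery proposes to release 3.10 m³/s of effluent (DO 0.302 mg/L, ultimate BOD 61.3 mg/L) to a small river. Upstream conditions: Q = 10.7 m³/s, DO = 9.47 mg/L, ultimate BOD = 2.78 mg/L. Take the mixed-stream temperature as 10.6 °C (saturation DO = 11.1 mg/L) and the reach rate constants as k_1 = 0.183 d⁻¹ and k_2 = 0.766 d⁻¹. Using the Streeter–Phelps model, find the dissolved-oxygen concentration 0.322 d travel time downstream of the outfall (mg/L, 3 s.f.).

DO ≈ 7.41 mg/L

Mixed DO = (10.7×9.47 + 3.10×0.302)/(10.7+3.10) = 102.3/13.80 = 7.411 mg/L.
Mixed L₀ = (10.7×2.78 + 3.10×61.3)/(13.80) = 219.8/13.80 = 15.93 mg/L.
Initial deficit D₀ = C_s − DO₀ = 11.1 − 7.411 = 3.689 mg/L.
D(0.322) = [0.183×15.93/(0.766−0.183)](e^(−0.183×0.322) − e^(−0.766×0.322)) + 3.689 e^(−0.766×0.322)
= 4.999 × (0.9428 − 0.7814) + 3.689 × 0.7814 = 3.690 mg/L.
DO = 11.1 − 3.690 = 7.410 mg/L.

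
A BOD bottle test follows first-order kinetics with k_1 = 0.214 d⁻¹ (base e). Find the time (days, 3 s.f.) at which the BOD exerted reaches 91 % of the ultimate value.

y/L₀ = 1 − e^(−k_1 t) = 0.91 ⇒ e^(−k_1 t) = 0.0900
t = −ln(0.0900) / 0.214 = 2.408 / 0.214 = 11.25 d.

t ≈ 11.3 d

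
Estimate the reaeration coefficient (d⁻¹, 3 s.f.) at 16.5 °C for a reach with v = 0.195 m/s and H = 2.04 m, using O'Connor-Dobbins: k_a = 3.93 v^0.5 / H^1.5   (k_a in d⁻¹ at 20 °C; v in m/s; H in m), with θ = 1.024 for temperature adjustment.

k_a ≈ 0.548 d⁻¹

k_a(20) = 3.93 × 0.195^0.5 / 2.04^1.5 = 3.93 × 0.4416 / 2.914 = 0.5956 d⁻¹.
k_a(16.5) = 0.5956 × 1.024^(16.5−20) = 0.5956 × 0.9203 = 0.5482 d⁻¹.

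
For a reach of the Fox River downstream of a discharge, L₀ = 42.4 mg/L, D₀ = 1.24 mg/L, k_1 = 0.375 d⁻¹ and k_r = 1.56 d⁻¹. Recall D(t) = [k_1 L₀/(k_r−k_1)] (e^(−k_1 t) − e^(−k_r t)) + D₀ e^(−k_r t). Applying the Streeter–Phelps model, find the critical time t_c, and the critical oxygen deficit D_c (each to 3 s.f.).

t_c = [1/(k_r−k_1)] ln[(k_r/k_1)(1 − D₀(k_r−k_1)/(k_1 L₀))]
= [1/(1.56−0.375)] ln[(1.56/0.375)(1 − 1.24×1.185/(0.375×42.4))]
= (1/1.185) ln[4.160 × 0.9076] = 0.8439 × ln(3.776) = 0.8439 × 1.329 = 1.121 d.
D_c = (k_1/k_r) L₀ e^(−k_1 t_c) = (0.375/1.56) × 42.4 × e^(−0.375×1.121) = 0.2404 × 42.4 × 0.6568 = 6.694 mg/L.

t_c ≈ 1.12 d; D_c ≈ 6.69 mg/L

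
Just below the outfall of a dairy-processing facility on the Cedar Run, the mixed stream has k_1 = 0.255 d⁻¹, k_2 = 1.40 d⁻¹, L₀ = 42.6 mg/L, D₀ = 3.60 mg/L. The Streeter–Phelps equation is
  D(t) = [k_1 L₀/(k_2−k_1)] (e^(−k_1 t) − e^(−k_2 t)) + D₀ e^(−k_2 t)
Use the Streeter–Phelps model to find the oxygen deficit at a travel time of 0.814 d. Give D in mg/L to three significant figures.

D ≈ 5.83 mg/L

k_1 L₀/(k_2−k_1) = 0.255×42.6/(1.40−0.255) = 10.86/1.145 = 9.487 mg/L.
e^(−k_1 t) = e^(−0.255×0.8140) = 0.8126; e^(−k_2 t) = e^(−1.40×0.8140) = 0.3199.
D = 9.487 × (0.8126 − 0.3199) + 3.60 × 0.3199 = 4.674 + 1.152 = 5.825 mg/L.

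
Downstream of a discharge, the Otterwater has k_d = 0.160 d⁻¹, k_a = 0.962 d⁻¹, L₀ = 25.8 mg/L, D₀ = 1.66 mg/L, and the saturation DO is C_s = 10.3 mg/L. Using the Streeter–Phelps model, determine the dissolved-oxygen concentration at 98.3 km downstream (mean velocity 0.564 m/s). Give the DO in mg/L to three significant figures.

DO ≈ 7.07 mg/L

Travel time t = x/v = 98.3 km / (0.564 m/s) = 98300 m / 0.564 m/s = 174300 s = 2.017 d.
k_d L₀/(k_a−k_d) = 0.160×25.8/(0.962−0.160) = 4.128/0.8020 = 5.147 mg/L.
e^(−k_d t) = e^(−0.160×2.017) = 0.7241; e^(−k_a t) = e^(−0.962×2.017) = 0.1436.
D = 5.147 × (0.7241 − 0.1436) + 1.66 × 0.1436 = 2.988 + 0.2384 = 3.226 mg/L.
DO = C_s − D = 10.3 − 3.226 = 7.074 mg/L.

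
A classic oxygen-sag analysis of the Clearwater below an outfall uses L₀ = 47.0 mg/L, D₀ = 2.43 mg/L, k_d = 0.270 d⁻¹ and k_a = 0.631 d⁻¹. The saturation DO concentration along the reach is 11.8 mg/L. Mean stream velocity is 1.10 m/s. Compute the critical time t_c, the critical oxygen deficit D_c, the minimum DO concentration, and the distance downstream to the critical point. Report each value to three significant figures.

t_c ≈ 2.15 d; D_c ≈ 11.2 mg/L; min DO ≈ 0.555 mg/L; x_c ≈ 205 km

With k_a/k_d = 2.337 and 1 − D₀(k_a−k_d)/(k_d L₀) = 0.9309,
t_c = ln(2.337 × 0.9309) / (0.631 − 0.270) = ln(2.175) / 0.3610 = 0.7773/0.3610 = 2.153 d.
L(t_c) = L₀ e^(−k_d t_c) = 47.0 × 0.5592 = 26.28 mg/L, and at the critical point k_a D_c = k_d L, so D_c = (0.270/0.631) × 26.28 = 11.25 mg/L.
Minimum DO = C_s − D_c = 11.8 − 11.25 = 0.5548 mg/L.
x_c = v t_c = 1.10 m/s × 2.153 d × 86400 s/d = 204600 m ≈ 205 km.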